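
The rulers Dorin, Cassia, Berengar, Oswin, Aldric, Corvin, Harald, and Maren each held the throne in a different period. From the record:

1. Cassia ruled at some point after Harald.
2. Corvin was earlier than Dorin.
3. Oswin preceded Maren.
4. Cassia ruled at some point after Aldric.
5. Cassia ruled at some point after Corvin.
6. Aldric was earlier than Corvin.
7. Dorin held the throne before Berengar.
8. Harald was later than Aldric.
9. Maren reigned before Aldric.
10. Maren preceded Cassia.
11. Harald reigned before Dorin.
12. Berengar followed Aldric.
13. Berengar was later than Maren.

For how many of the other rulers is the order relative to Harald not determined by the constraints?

1

Forced before Harald: Aldric, Maren, and Oswin; forced after Harald: Berengar, Cassia, and Dorin.
That leaves Corvin with no forced order relative to Harald — 1.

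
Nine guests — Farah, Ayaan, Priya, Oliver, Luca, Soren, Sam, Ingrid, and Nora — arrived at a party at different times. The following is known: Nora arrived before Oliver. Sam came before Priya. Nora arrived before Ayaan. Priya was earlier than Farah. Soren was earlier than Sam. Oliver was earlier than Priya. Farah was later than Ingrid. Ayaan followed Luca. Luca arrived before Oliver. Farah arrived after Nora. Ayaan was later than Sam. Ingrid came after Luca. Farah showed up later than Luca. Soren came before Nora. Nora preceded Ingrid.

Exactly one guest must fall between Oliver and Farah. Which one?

Tracing the constraints gives Oliver → Priya → Farah, so Priya sits after Oliver and before Farah.
No other guest is forced both after Oliver and before Farah.

Priya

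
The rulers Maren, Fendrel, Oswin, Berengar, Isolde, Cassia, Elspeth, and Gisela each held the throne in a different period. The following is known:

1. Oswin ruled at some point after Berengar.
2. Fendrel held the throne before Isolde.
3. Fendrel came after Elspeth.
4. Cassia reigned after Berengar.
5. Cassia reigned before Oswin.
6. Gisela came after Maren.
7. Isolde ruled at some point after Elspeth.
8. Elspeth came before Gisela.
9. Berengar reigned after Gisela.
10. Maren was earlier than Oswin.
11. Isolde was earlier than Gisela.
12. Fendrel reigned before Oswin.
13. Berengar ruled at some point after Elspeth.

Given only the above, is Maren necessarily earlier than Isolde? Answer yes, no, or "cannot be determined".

cannot be determined

No chain of stated constraints runs from Maren to Isolde, and none runs from Isolde to Maren either.
So the relative order of Maren and Isolde is not fixed by the given facts.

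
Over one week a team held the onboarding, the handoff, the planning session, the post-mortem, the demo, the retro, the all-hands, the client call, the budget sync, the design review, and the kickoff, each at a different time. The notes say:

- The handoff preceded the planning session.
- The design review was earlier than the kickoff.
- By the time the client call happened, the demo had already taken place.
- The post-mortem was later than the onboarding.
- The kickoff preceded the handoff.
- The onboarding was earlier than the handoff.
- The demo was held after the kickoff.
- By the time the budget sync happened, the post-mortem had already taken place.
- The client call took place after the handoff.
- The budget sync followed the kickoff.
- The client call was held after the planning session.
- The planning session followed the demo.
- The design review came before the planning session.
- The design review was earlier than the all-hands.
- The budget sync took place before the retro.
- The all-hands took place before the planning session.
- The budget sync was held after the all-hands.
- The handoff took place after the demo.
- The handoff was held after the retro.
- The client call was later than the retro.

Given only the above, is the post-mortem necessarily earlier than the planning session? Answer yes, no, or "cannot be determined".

Chain the constraints: the post-mortem → the budget sync → the retro → the handoff → the planning session. Each link is directly stated, so the post-mortem comes before the planning session.

yes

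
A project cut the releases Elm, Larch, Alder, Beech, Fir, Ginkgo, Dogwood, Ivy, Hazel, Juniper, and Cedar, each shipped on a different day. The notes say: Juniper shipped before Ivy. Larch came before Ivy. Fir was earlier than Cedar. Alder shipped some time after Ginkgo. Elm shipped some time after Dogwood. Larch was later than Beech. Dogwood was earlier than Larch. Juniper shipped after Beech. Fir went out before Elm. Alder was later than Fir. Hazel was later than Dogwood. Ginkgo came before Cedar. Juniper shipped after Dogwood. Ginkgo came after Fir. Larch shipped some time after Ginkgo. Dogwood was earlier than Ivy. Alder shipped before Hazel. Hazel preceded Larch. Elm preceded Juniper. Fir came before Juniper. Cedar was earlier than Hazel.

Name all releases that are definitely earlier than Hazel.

Directly stated before Hazel: Alder, Cedar, and Dogwood.
Fir reaches Hazel via Fir → Alder → Hazel.
Ginkgo reaches Hazel via Ginkgo → Cedar → Hazel.
No chain forces Elm (or any of the others) ahead of Hazel.

Alder, Cedar, Dogwood, Fir, Ginkgo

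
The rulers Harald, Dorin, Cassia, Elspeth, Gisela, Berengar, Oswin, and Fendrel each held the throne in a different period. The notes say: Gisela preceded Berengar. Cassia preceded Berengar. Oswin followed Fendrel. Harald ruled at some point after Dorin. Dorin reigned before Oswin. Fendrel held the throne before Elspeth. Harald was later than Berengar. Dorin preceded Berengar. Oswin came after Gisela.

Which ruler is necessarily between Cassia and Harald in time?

Berengar

Tracing the constraints gives Cassia → Berengar → Harald, so Berengar sits after Cassia and before Harald.
No other ruler is forced both after Cassia and before Harald.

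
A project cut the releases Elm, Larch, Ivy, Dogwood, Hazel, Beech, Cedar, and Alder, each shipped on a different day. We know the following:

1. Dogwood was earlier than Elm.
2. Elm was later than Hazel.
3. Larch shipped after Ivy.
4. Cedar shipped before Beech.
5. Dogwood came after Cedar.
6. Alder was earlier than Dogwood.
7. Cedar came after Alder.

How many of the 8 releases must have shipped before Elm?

4

Directly stated before Elm: Dogwood and Hazel.
Alder reaches Elm via Alder → Dogwood → Elm.
Cedar reaches Elm via Cedar → Dogwood → Elm.
No chain forces Larch (or any of the others) ahead of Elm.
That's Alder, Cedar, Dogwood, and Hazel — 4 in all.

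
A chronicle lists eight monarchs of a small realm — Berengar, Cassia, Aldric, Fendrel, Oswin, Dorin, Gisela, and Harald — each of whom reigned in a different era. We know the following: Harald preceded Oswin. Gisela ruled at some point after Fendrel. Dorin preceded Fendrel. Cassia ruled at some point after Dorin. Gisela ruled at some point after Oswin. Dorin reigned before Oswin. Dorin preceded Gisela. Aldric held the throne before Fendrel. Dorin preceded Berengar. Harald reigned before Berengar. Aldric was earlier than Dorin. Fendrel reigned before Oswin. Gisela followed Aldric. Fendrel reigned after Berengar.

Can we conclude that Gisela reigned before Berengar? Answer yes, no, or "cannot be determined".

no

Tracing the constraints gives Berengar → Fendrel → Gisela, so Berengar must come before Gisela.
That means Gisela cannot be before Berengar.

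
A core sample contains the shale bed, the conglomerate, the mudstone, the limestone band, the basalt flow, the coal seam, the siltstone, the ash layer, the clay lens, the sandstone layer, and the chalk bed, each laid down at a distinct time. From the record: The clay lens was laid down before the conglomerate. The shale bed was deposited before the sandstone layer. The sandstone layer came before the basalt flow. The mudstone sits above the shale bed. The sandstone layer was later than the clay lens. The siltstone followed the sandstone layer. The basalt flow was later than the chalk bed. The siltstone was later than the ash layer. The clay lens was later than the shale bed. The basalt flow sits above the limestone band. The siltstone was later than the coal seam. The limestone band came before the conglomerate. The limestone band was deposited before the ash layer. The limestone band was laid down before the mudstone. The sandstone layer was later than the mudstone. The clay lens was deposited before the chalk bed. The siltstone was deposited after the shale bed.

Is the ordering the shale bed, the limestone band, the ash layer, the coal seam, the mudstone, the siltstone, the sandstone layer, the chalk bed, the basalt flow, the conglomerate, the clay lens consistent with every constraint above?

no

The constraints require the clay lens before the chalk bed, but in the proposed sequence the chalk bed appears ahead of the clay lens. That one violation is enough.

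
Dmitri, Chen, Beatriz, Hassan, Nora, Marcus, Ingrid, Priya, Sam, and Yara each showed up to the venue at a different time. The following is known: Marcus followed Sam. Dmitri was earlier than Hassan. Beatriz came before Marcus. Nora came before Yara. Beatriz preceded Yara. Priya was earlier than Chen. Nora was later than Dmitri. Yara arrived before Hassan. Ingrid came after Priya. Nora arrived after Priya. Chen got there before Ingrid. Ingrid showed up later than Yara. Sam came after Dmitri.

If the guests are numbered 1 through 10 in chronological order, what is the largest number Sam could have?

Sam must come before Marcus — 1 guest forced after them.
Everything else can be placed before Sam in some valid order, so Sam can sit as late as position 10 − 1 = 9.

9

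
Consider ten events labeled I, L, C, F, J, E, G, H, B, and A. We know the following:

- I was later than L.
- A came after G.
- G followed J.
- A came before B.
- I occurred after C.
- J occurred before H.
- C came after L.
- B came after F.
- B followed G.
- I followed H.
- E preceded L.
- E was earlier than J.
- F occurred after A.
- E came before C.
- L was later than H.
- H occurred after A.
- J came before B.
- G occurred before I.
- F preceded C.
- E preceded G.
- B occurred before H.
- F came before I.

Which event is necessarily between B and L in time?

H

Tracing the constraints gives B → H → L, so H sits after B and before L.
No other event is forced both after B and before L.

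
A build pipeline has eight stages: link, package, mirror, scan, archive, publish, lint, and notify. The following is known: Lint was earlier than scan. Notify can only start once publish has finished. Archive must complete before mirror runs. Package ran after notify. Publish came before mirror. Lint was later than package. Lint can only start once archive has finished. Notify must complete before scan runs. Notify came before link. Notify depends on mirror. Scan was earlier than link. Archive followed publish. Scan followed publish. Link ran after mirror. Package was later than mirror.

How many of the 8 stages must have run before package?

4

Directly stated before package: mirror and notify.
Archive reaches package via archive → mirror → package.
Publish reaches package via publish → mirror → package.
That's archive, mirror, notify, and publish — 4 in all.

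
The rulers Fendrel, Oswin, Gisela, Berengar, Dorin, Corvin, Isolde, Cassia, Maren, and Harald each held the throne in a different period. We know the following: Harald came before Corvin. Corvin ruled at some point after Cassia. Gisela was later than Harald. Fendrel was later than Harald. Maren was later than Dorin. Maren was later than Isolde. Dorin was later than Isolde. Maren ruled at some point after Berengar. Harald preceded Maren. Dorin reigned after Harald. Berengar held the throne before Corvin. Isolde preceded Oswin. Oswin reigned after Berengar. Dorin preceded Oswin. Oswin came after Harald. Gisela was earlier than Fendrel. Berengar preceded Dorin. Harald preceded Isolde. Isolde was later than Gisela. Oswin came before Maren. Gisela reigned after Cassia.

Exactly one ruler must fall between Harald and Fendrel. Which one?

Tracing the constraints gives Harald → Gisela → Fendrel, so Gisela sits after Harald and before Fendrel.
No other ruler is forced both after Harald and before Fendrel.

Gisela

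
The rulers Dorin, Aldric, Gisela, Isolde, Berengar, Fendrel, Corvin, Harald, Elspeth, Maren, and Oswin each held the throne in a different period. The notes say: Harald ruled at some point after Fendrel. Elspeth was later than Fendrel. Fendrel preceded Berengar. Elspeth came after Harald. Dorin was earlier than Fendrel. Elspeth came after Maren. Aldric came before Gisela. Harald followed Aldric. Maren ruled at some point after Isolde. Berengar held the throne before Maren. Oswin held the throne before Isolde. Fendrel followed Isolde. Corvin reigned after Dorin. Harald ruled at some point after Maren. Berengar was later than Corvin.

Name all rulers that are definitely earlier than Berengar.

Corvin, Dorin, Fendrel, Isolde, Oswin

Directly stated before Berengar: Corvin and Fendrel.
Dorin reaches Berengar via Dorin → Corvin → Berengar.
Isolde reaches Berengar via Isolde → Fendrel → Berengar.
Oswin reaches Berengar via Oswin → Isolde → Fendrel → Berengar.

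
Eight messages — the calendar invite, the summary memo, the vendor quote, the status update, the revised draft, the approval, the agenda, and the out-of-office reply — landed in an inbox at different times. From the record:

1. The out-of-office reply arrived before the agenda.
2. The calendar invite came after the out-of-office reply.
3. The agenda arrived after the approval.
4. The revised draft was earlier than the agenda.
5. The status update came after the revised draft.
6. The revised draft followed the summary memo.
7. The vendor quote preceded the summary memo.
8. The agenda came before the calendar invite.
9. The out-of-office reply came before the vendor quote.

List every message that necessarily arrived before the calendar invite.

the agenda, the approval, the out-of-office reply, the revised draft, the summary memo, the vendor quote

Directly stated before the calendar invite: the agenda and the out-of-office reply.
The approval reaches the calendar invite via the approval → the agenda → the calendar invite.
The revised draft reaches the calendar invite via the revised draft → the agenda → the calendar invite.
The summary memo reaches the calendar invite via the summary memo → the revised draft → the agenda → the calendar invite.
Likewise the vendor quote reaches the calendar invite by chaining the stated constraints.
No chain forces the status update ahead of the calendar invite.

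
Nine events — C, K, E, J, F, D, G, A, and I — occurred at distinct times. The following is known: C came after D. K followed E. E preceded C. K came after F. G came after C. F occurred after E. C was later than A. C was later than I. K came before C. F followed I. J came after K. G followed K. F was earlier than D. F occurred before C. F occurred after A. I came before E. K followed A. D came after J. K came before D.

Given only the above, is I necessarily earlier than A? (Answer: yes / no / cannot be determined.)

No chain of stated constraints runs from I to A, and none runs from A to I either.
So the relative order of I and A is not fixed by the given facts.

cannot be determined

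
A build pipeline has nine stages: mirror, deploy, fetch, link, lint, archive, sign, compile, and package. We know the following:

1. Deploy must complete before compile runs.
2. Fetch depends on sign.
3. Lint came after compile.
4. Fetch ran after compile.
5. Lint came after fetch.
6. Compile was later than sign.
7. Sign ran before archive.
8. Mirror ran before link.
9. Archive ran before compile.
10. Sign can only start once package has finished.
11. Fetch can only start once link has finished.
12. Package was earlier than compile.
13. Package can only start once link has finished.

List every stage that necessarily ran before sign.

link, mirror, package

Directly stated before sign: package.
Link reaches sign via link → package → sign.
Mirror reaches sign via mirror → link → package → sign.
No chain forces archive (or any of the others) ahead of sign.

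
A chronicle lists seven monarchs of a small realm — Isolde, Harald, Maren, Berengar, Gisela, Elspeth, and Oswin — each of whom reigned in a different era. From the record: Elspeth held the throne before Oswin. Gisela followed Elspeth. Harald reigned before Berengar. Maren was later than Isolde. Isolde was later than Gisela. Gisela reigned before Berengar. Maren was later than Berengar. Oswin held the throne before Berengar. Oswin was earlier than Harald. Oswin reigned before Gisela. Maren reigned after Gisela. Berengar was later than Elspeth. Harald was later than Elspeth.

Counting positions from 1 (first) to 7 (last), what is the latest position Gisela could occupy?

Gisela must come before Berengar, Isolde, and Maren — 3 rulers forced after them.
Everything else can be placed before Gisela in some valid order, so Gisela can sit as late as position 7 − 3 = 4.

4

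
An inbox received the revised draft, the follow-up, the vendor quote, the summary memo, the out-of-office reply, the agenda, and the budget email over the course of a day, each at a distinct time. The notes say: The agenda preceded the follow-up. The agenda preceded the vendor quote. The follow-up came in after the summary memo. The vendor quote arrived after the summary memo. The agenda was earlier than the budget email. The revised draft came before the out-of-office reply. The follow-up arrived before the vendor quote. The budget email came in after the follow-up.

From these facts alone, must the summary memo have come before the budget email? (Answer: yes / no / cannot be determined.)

yes

Chain the constraints: the summary memo → the follow-up → the budget email. Each link is directly stated, so the summary memo comes before the budget email.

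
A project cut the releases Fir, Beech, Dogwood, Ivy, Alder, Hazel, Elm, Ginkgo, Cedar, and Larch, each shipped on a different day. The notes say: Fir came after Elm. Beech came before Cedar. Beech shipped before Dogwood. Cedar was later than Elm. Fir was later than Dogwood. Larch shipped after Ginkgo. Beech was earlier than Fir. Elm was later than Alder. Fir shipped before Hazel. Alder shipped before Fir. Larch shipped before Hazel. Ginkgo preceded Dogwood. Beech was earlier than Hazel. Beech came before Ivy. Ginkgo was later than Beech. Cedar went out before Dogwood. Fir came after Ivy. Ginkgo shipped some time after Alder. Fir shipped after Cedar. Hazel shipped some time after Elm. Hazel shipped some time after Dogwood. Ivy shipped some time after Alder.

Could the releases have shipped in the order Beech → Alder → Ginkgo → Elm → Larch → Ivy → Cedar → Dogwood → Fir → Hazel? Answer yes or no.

Check each stated constraint against the proposed order — e.g. Beech is ahead of Fir; Beech is ahead of Hazel. Every pair is in the required order; nothing is violated.

yes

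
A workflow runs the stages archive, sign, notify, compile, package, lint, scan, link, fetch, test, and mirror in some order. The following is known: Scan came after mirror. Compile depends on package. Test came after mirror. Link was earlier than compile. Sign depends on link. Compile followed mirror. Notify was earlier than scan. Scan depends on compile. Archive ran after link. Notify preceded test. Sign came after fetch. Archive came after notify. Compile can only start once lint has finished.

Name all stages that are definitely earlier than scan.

compile, link, lint, mirror, notify, package

Directly stated before scan: compile, mirror, and notify.
Link reaches scan via link → compile → scan.
Lint reaches scan via lint → compile → scan.
Package reaches scan via package → compile → scan.
No chain forces archive (or any of the others) ahead of scan.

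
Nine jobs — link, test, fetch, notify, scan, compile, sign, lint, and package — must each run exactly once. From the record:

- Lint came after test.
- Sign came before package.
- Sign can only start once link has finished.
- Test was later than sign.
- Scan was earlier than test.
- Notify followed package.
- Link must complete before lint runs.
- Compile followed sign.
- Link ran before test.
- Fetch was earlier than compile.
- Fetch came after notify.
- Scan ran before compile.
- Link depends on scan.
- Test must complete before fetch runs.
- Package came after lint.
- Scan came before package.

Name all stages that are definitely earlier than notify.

Directly stated before notify: package.
Link reaches notify via link → lint → package → notify.
Lint reaches notify via lint → package → notify.
Scan reaches notify via scan → package → notify.
Likewise sign and test each reach notify by chaining the stated constraints.

link, lint, package, scan, sign, test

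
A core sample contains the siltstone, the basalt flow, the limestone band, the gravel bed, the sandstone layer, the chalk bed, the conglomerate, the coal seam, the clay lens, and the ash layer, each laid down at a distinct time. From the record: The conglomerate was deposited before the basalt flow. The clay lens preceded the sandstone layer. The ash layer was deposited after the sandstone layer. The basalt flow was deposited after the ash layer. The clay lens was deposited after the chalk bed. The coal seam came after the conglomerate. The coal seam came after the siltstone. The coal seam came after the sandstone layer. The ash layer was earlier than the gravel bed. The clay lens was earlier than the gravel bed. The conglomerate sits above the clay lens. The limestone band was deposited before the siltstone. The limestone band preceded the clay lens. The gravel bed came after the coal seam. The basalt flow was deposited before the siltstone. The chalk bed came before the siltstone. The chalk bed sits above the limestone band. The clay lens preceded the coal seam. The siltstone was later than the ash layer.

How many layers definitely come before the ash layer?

Directly stated before the ash layer: the sandstone layer.
The chalk bed reaches the ash layer via the chalk bed → the clay lens → the sandstone layer → the ash layer.
The clay lens reaches the ash layer via the clay lens → the sandstone layer → the ash layer.
The limestone band reaches the ash layer via the limestone band → the clay lens → the sandstone layer → the ash layer.
No chain forces the coal seam (or any of the others) ahead of the ash layer.
That's the chalk bed, the clay lens, the limestone band, and the sandstone layer — 4 in all.

4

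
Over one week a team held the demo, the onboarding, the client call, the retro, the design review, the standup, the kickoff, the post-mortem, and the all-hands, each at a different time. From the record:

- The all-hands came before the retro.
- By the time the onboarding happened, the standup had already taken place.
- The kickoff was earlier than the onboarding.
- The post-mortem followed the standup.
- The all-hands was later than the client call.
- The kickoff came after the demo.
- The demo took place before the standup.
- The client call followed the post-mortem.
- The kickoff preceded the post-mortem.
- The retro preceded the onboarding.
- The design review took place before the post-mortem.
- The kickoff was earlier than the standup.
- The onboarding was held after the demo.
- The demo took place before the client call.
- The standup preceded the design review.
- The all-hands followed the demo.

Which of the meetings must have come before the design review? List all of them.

Directly stated before the design review: the standup.
The demo reaches the design review via the demo → the standup → the design review.
The kickoff reaches the design review via the kickoff → the standup → the design review.

the demo, the kickoff, the standup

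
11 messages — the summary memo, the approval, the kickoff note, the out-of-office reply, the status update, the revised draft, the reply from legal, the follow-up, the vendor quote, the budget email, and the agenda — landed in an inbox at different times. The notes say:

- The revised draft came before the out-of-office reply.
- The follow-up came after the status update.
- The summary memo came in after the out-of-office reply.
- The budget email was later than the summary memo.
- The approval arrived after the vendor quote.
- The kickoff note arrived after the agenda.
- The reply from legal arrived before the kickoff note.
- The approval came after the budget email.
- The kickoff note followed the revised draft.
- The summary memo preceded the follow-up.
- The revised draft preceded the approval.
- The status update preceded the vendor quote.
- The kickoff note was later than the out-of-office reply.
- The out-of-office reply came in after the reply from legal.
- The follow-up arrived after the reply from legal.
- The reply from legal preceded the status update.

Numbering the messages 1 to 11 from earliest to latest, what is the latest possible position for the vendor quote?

10

The vendor quote must come before the approval — 1 message forced after it.
Everything else can be placed before the vendor quote in some valid order, so the vendor quote can sit as late as position 11 − 1 = 10.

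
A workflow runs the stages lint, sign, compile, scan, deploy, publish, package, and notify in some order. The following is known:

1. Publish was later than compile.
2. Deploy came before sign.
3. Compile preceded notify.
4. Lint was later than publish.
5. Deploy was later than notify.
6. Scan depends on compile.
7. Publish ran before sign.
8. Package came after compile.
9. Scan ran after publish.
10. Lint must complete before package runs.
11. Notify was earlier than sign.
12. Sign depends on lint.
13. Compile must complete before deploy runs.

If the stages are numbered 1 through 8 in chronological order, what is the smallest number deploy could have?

Compile and notify must both come before deploy — 2 forced predecessors.
Nothing else is forced ahead of deploy, so its earliest slot is position 2 + 1 = 3.

3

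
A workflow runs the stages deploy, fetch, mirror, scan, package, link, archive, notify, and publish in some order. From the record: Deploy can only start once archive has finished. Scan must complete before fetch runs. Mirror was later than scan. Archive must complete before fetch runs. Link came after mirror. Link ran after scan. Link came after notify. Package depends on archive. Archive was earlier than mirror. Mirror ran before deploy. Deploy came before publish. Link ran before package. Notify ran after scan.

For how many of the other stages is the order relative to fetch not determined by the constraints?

Forced before fetch: archive and scan.
That leaves deploy, link, mirror, notify, package, and publish with no forced order relative to fetch — 6.

6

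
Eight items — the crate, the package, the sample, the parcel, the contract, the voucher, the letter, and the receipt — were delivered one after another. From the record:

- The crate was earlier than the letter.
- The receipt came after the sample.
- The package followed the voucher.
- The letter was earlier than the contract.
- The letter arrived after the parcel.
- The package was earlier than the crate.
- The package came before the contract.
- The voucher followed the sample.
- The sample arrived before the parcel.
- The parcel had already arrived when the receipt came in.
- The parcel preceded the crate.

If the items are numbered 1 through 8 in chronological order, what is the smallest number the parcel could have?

The sample must come before the parcel — 1 forced predecessor.
Nothing else is forced ahead of the parcel, so its earliest slot is position 1 + 1 = 2.

2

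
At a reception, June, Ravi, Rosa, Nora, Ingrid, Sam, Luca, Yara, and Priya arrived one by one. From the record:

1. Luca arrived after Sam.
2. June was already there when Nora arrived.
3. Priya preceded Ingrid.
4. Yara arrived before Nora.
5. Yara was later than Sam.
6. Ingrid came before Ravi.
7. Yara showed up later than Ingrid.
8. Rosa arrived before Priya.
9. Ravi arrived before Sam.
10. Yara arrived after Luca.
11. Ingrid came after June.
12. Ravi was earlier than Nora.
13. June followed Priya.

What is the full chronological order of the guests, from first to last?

The constraints fix every adjacent pair, so only one ordering works:
Rosa → Priya → June → Ingrid → Ravi → Sam → Luca → Yara → Nora.

Rosa, Priya, June, Ingrid, Ravi, Sam, Luca, Yara, Nora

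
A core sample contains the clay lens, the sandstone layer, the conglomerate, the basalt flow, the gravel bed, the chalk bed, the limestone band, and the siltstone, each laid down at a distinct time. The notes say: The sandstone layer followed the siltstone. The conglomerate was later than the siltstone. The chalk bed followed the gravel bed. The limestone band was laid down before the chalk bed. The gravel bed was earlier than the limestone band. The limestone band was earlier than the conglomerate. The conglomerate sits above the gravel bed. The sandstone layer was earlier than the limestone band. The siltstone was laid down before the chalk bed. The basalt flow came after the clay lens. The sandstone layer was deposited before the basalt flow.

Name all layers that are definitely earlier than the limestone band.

the gravel bed, the sandstone layer, the siltstone

Directly stated before the limestone band: the gravel bed and the sandstone layer.
The siltstone reaches the limestone band via the siltstone → the sandstone layer → the limestone band.
No chain forces the conglomerate (or any of the others) ahead of the limestone band.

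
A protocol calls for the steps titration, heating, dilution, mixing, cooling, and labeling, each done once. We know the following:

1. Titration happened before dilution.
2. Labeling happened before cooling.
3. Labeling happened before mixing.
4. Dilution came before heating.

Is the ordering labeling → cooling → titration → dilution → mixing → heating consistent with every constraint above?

yes

Check each stated constraint against the proposed order — e.g. dilution is ahead of heating; labeling is ahead of mixing. Every pair is in the required order; nothing is violated.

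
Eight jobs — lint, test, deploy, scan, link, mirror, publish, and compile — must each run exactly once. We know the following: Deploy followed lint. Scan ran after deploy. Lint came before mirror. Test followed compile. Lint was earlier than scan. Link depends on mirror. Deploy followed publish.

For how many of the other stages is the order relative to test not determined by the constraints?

6

Forced before test: compile.
That leaves deploy, link, lint, mirror, publish, and scan with no forced order relative to test — 6.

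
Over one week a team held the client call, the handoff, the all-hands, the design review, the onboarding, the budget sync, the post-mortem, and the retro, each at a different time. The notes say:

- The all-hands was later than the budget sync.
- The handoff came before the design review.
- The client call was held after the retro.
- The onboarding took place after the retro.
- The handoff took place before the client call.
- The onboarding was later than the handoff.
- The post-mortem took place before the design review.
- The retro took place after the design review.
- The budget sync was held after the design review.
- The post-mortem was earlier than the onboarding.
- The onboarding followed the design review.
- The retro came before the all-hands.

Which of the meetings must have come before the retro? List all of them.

Directly stated before the retro: the design review.
The handoff reaches the retro via the handoff → the design review → the retro.
The post-mortem reaches the retro via the post-mortem → the design review → the retro.

the design review, the handoff, the post-mortem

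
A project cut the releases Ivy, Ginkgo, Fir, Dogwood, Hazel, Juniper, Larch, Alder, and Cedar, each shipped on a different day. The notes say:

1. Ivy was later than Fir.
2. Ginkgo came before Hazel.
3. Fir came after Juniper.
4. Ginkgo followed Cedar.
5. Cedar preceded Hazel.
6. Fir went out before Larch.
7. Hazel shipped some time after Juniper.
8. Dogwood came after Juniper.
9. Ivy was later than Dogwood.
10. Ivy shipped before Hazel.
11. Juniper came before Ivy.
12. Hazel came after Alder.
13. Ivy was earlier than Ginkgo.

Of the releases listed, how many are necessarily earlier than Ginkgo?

Directly stated before Ginkgo: Cedar and Ivy.
Dogwood reaches Ginkgo via Dogwood → Ivy → Ginkgo.
Fir reaches Ginkgo via Fir → Ivy → Ginkgo.
Juniper reaches Ginkgo via Juniper → Ivy → Ginkgo.
No chain forces Hazel (or any of the others) ahead of Ginkgo.
That's Cedar, Dogwood, Fir, Ivy, and Juniper — 5 in all.

5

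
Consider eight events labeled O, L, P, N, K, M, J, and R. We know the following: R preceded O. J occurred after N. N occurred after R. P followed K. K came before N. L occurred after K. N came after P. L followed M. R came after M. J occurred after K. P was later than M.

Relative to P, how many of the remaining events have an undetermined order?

3

Forced before P: K and M; forced after P: J and N.
That leaves L, O, and R with no forced order relative to P — 3.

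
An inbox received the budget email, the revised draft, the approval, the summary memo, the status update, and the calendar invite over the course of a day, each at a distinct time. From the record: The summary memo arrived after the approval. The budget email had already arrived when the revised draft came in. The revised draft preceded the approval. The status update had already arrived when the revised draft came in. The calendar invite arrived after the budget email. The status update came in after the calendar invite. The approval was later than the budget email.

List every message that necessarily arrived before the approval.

the budget email, the calendar invite, the revised draft, the status update

Directly stated before the approval: the budget email and the revised draft.
The calendar invite reaches the approval via the calendar invite → the status update → the revised draft → the approval.
The status update reaches the approval via the status update → the revised draft → the approval.
No chain forces the summary memo ahead of the approval.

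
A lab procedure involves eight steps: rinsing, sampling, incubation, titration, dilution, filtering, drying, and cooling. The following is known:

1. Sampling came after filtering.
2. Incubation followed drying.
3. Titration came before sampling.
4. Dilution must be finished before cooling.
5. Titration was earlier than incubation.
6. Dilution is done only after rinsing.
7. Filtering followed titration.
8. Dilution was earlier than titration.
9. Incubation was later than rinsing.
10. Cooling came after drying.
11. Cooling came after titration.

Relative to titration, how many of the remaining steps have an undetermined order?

Forced before titration: dilution and rinsing; forced after titration: cooling, filtering, incubation, and sampling.
That leaves drying with no forced order relative to titration — 1.

1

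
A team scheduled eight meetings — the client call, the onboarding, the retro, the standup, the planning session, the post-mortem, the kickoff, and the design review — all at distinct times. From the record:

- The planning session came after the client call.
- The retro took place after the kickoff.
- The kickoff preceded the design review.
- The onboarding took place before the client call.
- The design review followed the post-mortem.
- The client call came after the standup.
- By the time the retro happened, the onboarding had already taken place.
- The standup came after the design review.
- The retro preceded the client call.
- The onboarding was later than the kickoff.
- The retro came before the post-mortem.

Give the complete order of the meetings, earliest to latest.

the kickoff, the onboarding, the retro, the post-mortem, the design review, the standup, the client call, the planning session

The constraints fix every adjacent pair, so only one ordering works:
the kickoff → the onboarding → the retro → the post-mortem → the design review → the standup → the client call → the planning session.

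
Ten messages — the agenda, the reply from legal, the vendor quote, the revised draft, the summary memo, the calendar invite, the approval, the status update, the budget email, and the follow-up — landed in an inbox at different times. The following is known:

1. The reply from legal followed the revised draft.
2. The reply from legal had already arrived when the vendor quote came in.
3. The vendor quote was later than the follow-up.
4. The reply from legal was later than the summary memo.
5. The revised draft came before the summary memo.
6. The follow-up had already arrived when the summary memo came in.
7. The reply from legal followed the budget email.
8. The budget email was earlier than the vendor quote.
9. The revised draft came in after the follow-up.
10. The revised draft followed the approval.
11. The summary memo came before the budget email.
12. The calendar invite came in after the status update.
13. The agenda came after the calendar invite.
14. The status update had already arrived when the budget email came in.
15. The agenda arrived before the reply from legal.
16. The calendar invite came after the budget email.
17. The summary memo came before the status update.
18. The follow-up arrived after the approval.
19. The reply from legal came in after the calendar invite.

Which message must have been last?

the vendor quote

Every other message has a chain of constraints placing it before the vendor quote, so the vendor quote is last.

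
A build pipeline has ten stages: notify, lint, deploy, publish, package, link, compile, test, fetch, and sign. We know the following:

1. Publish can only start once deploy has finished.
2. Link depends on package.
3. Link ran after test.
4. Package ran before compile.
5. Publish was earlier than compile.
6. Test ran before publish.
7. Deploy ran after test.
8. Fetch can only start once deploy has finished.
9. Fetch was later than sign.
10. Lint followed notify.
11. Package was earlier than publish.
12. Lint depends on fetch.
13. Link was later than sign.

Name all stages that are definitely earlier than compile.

Directly stated before compile: package and publish.
Deploy reaches compile via deploy → publish → compile.
Test reaches compile via test → publish → compile.
No chain forces notify (or any of the others) ahead of compile.

deploy, package, publish, test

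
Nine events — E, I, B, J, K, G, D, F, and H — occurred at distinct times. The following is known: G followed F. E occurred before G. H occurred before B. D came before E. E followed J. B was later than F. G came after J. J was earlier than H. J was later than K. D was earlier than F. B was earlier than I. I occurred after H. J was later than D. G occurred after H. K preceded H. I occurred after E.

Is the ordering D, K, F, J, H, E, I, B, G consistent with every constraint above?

no

The constraints require B before I, but in the proposed sequence I appears ahead of B. That one violation is enough.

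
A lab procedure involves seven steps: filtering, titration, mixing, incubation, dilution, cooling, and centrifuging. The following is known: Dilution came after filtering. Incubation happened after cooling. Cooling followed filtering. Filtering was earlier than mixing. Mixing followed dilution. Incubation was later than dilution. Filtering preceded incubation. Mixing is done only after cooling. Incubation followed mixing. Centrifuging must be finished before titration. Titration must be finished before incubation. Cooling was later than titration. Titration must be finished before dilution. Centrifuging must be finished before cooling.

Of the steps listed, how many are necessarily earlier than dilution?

3

Directly stated before dilution: filtering and titration.
Centrifuging reaches dilution via centrifuging → titration → dilution.
No chain forces cooling (or any of the others) ahead of dilution.
That's centrifuging, filtering, and titration — 3 in all.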